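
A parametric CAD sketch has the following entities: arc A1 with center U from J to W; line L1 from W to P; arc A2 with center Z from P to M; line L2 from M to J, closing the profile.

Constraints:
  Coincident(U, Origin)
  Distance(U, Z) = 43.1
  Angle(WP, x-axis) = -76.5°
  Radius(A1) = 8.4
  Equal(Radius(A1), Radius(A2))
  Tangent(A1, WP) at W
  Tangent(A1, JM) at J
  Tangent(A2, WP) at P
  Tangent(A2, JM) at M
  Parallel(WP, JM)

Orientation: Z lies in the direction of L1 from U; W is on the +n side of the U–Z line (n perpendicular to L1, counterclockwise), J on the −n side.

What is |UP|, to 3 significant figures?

43.9

The slot axis is L1's direction at -76.5°, so u = (cos -76.5°, sin -76.5°) = (0.233, -0.972) and n = (−sin -76.5°, cos -76.5°) = (0.972, 0.233). U is at the origin and Z lies 43.1 along u from U, so Z = 43.1·u = (10.1, -41.9). Tangency of A1 to both parallel lines with radius 8.4 puts W and J at U ± 8.4·n: W = (8.17, 1.96), J = (-8.17, -1.96). Equal radii place P and M the same way about Z: P = Z + 8.4·n = (18.2, -39.9), M = Z − 8.4·n = (1.89, -43.9). Then |UP| = |P − U| = 43.9.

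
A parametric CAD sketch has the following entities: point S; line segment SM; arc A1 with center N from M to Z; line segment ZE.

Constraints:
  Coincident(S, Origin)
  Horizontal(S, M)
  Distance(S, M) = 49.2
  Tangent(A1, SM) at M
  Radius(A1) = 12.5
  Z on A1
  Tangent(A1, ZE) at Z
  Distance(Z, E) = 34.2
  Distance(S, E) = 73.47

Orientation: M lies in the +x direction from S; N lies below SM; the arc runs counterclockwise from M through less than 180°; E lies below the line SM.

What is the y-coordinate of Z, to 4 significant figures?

-18.69

S is at the origin; SM is horizontal with |SM| = 49.2 and M on the +x side, so M = (49.20, 0.000). Tangency of A1 to SM means the radius NM is perpendicular to SM, so N = M + (0, -12.5) = (49.20, -12.50). Since NZ ⟂ ZE (tangency), |NE| = √(12.5² + 34.2²) = 36.41 regardless of where Z sits on A1. So E lies on both circle(S, 73.47) and circle(N, 36.41); the below-SM intersection is E = (55.27, -48.40). Z is the foot of the tangent from E: Z = (38.34, -18.69).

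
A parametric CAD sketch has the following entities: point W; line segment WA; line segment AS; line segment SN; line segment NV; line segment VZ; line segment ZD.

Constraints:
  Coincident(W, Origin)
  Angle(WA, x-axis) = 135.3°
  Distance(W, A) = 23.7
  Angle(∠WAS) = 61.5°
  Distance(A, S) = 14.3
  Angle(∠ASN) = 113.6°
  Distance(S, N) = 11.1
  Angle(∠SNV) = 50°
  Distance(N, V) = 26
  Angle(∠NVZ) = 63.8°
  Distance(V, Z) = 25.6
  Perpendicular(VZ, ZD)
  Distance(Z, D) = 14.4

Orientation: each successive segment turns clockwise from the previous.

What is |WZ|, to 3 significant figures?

36.8

∠SNV = 50.0° gives NV at -180° from the x-axis; with |NV| = 26.0, V = (-22.0, 12.2). ∠NVZ = 63.8° gives VZ at 64.2° from the x-axis; with |VZ| = 25.6, Z = (-10.8, 35.2). Then |WZ| = |Z − W| = 36.8.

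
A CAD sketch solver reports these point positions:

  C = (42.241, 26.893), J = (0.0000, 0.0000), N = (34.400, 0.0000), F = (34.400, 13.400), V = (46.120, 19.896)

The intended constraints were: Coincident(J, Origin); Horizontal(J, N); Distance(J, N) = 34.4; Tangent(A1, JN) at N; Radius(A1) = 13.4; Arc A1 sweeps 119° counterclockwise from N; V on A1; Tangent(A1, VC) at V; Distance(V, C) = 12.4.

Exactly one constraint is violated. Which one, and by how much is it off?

Distance(V, C) = 12.4 — off by 4.40.

J = (0.00, 0.00) ✓; J.y = 0.00, N.y = 0.00 ✓; |JN| = 34.40 ✓; ∠(FN, NJ) = 90.00° ✓; |FN| = 13.40 ✓; bearing(F→V) − bearing(F→N) = 119.0° ✓; |FV| = 13.40 ✓; ∠(FV, VC) = 89.99° ✓; |VC| = 8.000 ✗.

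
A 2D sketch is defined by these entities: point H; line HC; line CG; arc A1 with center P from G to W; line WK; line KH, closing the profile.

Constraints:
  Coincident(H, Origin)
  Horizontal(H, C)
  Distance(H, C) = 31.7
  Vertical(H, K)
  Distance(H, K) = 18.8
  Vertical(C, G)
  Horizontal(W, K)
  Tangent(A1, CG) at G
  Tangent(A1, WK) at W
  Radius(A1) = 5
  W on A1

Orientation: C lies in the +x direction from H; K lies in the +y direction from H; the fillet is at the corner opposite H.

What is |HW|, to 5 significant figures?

32.655

H is at the origin; HC is horizontal with |HC| = 31.7 and C on the +x side, so C = (31.700, 0.0000). HK is vertical with |HK| = 18.8 and K on the +y side, so K = (0.0000, 18.800). The virtual corner opposite H is at (31.700, 18.800). Tangency of A1 to CG means the radius PG is perpendicular to CG and the tangent condition forces PW to be normal to WK, with radius 5.0, so the center P sits 5.0 in from both sides at P = (26.700, 13.800). That places the tangent points at G = (31.700, 13.800) on CG and W = (26.700, 18.800) on WK. Then |HW| = |W − H| = 32.655.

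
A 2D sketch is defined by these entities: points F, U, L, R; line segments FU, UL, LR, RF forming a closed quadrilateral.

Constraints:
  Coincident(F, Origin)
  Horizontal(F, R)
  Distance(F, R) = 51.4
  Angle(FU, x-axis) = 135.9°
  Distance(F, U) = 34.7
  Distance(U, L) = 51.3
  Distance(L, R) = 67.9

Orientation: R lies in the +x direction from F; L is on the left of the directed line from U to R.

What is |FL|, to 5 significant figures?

58.804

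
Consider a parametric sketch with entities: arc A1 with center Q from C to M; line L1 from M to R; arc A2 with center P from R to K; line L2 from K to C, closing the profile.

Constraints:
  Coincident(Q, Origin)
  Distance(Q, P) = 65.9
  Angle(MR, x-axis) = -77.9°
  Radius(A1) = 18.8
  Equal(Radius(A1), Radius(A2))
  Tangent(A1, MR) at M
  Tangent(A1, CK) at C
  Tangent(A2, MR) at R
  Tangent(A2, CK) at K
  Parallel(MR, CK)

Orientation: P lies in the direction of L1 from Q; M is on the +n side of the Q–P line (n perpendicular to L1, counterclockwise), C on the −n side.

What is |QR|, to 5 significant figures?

68.529

The slot axis is L1's direction at -77.9°, so u = (cos -77.9°, sin -77.9°) = (0.20962, -0.97778) and n = (−sin -77.9°, cos -77.9°) = (0.97778, 0.20962). Q is at the origin and P lies 65.9 along u from Q, so P = 65.9·u = (13.814, -64.436). Tangency of A1 to both parallel lines with radius 18.8 puts M and C at Q ± 18.8·n: M = (18.382, 3.9408), C = (-18.382, -3.9408). Equal radii place R and K the same way about P: R = P + 18.8·n = (32.196, -60.495), K = P − 18.8·n = (-4.5685, -68.377). Then |QR| = |R − Q| = 68.529.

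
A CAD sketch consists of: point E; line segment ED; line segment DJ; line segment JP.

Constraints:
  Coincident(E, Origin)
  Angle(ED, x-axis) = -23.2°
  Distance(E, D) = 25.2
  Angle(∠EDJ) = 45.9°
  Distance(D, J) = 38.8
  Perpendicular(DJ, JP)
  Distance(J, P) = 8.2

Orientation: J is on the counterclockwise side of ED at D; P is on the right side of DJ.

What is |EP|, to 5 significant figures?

33.818

E is at the origin; ED runs at -23.2° with length 25.2, so D = 25.2·(cos -23.2°, sin -23.2°) = (23.162, -9.9273). ∠EDJ = 45.9°, so DJ runs at -23.2° + (180° − 45.9°) = 110.90° from the x-axis; with |DJ| = 38.8, J = D + 38.8·(cos 110.90°, sin 110.90°) = (9.3208, 26.320). DJ is perpendicular to JP; with |JP| = 8.2 on the right of DJ, P = J + 8.2·(0.93420, 0.35674) = (16.981, 29.245). Then |EP| = |P − E| = 33.818.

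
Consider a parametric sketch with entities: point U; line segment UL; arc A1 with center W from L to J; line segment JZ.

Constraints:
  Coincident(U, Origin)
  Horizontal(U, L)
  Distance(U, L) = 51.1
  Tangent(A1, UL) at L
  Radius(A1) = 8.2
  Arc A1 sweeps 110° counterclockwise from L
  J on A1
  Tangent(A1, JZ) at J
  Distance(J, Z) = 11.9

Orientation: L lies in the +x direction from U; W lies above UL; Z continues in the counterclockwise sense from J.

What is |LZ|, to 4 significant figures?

22.48

U is at the origin; U and L share the same y with |UL| = 51.1 and L on the +x side, so L = (51.10, 0.000). Tangency of A1 to UL means the radius WL is perpendicular to UL, so W = L + (0, 8.2) = (51.10, 8.200). On A1, L sits at bearing -90° from W; a 110° counterclockwise sweep puts J at bearing 20°, so J = W + 8.2·(cos 20°, sin 20°) = (58.81, 11.00). The tangent condition forces WJ to be normal to JZ, so JZ runs along (−sin 20°, cos 20°); with |JZ| = 11.9, Z = (54.74, 22.19). Then |LZ| = |Z − L| = 22.48.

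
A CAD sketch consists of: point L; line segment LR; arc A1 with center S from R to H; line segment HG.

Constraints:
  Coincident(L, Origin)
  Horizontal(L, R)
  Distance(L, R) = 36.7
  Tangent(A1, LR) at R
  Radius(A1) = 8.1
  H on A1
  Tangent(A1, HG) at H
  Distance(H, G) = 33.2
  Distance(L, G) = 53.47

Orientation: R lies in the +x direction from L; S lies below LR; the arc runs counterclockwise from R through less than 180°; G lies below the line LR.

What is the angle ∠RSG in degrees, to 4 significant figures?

173.8°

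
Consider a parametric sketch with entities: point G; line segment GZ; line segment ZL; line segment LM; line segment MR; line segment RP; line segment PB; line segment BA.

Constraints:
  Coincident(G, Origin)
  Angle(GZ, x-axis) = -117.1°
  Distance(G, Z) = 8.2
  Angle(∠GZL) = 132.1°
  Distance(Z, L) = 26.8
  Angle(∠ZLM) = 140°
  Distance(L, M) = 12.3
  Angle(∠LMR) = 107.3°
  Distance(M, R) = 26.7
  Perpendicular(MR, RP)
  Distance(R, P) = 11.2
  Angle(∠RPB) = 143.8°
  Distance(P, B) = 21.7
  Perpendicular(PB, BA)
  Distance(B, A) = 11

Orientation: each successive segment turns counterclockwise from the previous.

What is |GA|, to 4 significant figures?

19.41

G is at the origin; GZ runs at -117.1° with length 8.2, so Z = (-3.735, -7.300). ∠GZL = 132.1° gives ZL at -69.20° from the x-axis; with |ZL| = 26.8, L = (5.781, -32.35). ∠ZLM = 140.0° gives LM at -29.20° from the x-axis; with |LM| = 12.3, M = (16.52, -38.35). ∠LMR = 107.3° gives MR at 43.50° from the x-axis; with |MR| = 26.7, R = (35.89, -19.97). The perpendicularity gives RP at right angles to MR, so RP runs at 133.5°; with |RP| = 11.2, P = (28.18, -11.85). ∠RPB = 143.8° gives PB at 169.7° from the x-axis; with |PB| = 21.7, B = (6.826, -7.970). PB ⟂ BA, so BA runs at -100.3°; with |BA| = 11.0, A = (4.859, -18.79). Then |GA| = |A − G| = 19.41.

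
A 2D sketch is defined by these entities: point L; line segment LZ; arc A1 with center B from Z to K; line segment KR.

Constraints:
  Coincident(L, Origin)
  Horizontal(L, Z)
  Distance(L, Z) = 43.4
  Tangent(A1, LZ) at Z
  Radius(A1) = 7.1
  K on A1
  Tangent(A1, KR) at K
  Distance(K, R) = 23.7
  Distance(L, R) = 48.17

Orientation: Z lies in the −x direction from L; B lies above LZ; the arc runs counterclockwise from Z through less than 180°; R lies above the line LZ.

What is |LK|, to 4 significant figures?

37.02

Checks: |BZ| = 7.100 ✓; |BK| = 7.100 ✓; ∠(BK, KR) = 90.00° ✓; |KR| = 23.70 ✓; |LR| = 48.17 ✓.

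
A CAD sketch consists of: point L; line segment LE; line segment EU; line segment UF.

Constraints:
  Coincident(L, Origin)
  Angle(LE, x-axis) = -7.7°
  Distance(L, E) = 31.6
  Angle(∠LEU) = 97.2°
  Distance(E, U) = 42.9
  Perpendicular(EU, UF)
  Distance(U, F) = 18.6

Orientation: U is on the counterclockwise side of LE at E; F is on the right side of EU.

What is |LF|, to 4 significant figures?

68.49

∠LEU = 97.2°, so EU runs at -7.7° + (180° − 97.2°) = 75.10° from the x-axis; with |EU| = 42.9, U = E + 42.9·(cos 75.10°, sin 75.10°) = (42.35, 37.22). EU ⟂ UF; with |UF| = 18.6 on the right of EU, F = U + 18.6·(0.9664, -0.2571) = (60.32, 32.44). Then |LF| = |F − L| = 68.49.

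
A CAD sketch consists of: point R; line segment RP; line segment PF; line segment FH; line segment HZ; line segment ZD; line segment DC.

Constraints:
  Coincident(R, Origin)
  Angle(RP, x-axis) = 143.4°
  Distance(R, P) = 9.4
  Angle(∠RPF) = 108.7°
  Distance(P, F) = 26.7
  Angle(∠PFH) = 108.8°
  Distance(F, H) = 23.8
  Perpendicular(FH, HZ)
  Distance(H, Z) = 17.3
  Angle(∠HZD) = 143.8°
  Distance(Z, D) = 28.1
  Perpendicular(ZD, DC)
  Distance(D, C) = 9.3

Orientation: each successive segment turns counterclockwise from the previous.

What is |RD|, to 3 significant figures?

12.3

R is at the origin; RP runs at 143.4° with length 9.4, so P = (-7.55, 5.60). ∠RPF = 108.7° gives PF at -145° from the x-axis; with |PF| = 26.7, F = (-29.5, -9.60). ∠PFH = 108.8° gives FH at -74.1° from the x-axis; with |FH| = 23.8, H = (-23.0, -32.5). FH is perpendicular to HZ, so HZ runs at 15.9°; with |HZ| = 17.3, Z = (-6.34, -27.7). ∠HZD = 143.8° gives ZD at 52.1° from the x-axis; with |ZD| = 28.1, D = (10.9, -5.57). Then |RD| = |D − R| = 12.3.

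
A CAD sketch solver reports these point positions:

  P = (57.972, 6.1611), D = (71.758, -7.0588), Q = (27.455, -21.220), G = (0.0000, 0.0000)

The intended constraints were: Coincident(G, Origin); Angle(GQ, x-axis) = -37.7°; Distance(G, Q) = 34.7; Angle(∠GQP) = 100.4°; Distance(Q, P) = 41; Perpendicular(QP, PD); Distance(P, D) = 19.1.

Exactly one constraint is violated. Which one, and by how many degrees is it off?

Perpendicular(QP, PD) — off by 4.30°.

G = (0.00, 0.00) ✓; GQ at -37.70° ✓; |GQ| = 34.70 ✓; ∠GQP = 100.4° ✓; |QP| = 41.00 ✓; ∠(QP, PD) = 85.70° ✗; |PD| = 19.10 ✓.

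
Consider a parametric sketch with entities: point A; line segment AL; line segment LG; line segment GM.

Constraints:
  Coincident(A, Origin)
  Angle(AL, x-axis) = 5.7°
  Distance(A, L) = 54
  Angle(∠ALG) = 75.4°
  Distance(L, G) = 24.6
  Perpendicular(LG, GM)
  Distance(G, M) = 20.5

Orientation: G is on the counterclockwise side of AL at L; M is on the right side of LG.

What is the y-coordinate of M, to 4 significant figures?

35.55

∠ALG = 75.4°, so LG runs at 5.7° + (180° − 75.4°) = 110.3° from the x-axis; with |LG| = 24.6, G = L + 24.6·(cos 110.3°, sin 110.3°) = (45.20, 28.44). LG is perpendicular to GM; with |GM| = 20.5 on the right of LG, M = G + 20.5·(0.9379, 0.3469) = (64.43, 35.55). So M.y = 35.55.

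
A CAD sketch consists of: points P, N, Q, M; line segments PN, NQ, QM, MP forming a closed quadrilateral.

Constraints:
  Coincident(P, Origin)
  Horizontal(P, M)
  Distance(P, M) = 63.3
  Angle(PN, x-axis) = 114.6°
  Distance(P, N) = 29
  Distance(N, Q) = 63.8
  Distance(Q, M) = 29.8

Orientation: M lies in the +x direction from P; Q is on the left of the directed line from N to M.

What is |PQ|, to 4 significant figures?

58.56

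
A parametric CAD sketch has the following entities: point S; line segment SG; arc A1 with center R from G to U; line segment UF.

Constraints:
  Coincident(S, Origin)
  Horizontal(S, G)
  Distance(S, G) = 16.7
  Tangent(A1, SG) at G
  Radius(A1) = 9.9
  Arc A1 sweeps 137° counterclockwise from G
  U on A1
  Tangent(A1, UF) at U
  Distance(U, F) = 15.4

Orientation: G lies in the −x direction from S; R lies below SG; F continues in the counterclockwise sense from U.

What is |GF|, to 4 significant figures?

28.01

On A1, G sits at bearing 90° from R; a 137° counterclockwise sweep puts U at bearing 227°, so U = R + 9.9·(cos 227°, sin 227°) = (-23.45, -17.14). A1 meets UF tangentially, so RU is at right angles to UF, so UF runs along (−sin 227°, cos 227°); with |UF| = 15.4, F = (-12.19, -27.64). Then |GF| = |F − G| = 28.01.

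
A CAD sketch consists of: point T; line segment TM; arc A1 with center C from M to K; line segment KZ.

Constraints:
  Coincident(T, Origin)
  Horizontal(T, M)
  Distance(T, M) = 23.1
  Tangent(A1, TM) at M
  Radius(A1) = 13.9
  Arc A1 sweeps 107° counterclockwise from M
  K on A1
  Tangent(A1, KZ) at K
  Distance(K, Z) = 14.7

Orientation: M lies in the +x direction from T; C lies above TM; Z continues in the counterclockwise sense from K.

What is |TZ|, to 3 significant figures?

45.3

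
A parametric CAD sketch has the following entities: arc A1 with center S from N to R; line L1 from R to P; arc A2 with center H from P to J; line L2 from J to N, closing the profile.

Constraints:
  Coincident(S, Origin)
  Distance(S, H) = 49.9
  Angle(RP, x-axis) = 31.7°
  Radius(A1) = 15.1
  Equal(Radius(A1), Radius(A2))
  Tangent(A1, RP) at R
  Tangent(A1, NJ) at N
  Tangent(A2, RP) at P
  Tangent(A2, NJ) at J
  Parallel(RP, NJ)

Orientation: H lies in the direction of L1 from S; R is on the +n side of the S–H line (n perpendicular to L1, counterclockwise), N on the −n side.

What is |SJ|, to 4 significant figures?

52.13

The slot axis is L1's direction at 31.7°, so u = (cos 31.7°, sin 31.7°) = (0.8508, 0.5255) and n = (−sin 31.7°, cos 31.7°) = (-0.5255, 0.8508). S is at the origin and H lies 49.9 along u from S, so H = 49.9·u = (42.46, 26.22). Tangency of A1 to both parallel lines with radius 15.1 puts R and N at S ± 15.1·n: R = (-7.935, 12.85), N = (7.935, -12.85). Equal radii place P and J the same way about H: P = H + 15.1·n = (34.52, 39.07), J = H − 15.1·n = (50.39, 13.37). Then |SJ| = |J − S| = 52.13.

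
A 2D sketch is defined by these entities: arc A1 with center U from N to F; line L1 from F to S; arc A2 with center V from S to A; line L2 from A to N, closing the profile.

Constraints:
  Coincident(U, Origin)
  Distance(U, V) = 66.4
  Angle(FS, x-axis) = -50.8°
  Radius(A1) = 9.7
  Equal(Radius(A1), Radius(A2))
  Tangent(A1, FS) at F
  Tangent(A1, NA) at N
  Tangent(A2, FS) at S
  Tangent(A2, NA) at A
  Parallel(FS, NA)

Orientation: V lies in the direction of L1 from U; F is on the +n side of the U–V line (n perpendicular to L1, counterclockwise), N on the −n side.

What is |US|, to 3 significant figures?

67.1

The slot axis is L1's direction at -50.8°, so u = (cos -50.8°, sin -50.8°) = (0.632, -0.775) and n = (−sin -50.8°, cos -50.8°) = (0.775, 0.632). U is at the origin and V lies 66.4 along u from U, so V = 66.4·u = (42.0, -51.5). Tangency of A1 to both parallel lines with radius 9.7 puts F and N at U ± 9.7·n: F = (7.52, 6.13), N = (-7.52, -6.13). Equal radii place S and A the same way about V: S = V + 9.7·n = (49.5, -45.3), A = V − 9.7·n = (34.4, -57.6). Then |US| = |S − U| = 67.1.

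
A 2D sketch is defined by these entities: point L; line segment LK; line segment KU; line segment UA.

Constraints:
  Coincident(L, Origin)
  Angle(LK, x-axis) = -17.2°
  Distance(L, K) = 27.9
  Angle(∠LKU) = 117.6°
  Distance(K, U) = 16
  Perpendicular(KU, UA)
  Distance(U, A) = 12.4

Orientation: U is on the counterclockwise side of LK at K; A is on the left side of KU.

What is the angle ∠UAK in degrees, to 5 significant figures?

52.224°

L is at the origin; LK runs at -17.2° with length 27.9, so K = 27.9·(cos -17.2°, sin -17.2°) = (26.652, -8.2503). ∠LKU = 117.6°, so KU runs at -17.2° + (180° − 117.6°) = 45.200° from the x-axis; with |KU| = 16.0, U = K + 16.0·(cos 45.200°, sin 45.200°) = (37.926, 3.1029). KU ⟂ UA; with |UA| = 12.4 on the left of KU, A = U + 12.4·(-0.70957, 0.70463) = (29.128, 11.840). Then cos ∠UAK = AU·AK / (|AU||AK|), giving 52.224°.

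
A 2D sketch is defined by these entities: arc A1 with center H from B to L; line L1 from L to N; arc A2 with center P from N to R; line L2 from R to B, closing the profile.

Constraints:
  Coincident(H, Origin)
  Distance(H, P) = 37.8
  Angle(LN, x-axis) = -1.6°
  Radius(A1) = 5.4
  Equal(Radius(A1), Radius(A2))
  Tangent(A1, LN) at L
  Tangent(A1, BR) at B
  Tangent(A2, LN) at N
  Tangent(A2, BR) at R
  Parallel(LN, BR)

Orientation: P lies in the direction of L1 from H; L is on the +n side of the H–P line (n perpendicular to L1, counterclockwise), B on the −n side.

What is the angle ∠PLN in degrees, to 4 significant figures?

8.130°

Tangency of A1 to both parallel lines with radius 5.4 puts L and B at H ± 5.4·n: L = (0.1508, 5.398), B = (-0.1508, -5.398). Equal radii place N and R the same way about P: N = P + 5.4·n = (37.94, 4.342), R = P − 5.4·n = (37.63, -6.453). Then cos ∠PLN = LP·LN / (|LP||LN|), giving 8.130°.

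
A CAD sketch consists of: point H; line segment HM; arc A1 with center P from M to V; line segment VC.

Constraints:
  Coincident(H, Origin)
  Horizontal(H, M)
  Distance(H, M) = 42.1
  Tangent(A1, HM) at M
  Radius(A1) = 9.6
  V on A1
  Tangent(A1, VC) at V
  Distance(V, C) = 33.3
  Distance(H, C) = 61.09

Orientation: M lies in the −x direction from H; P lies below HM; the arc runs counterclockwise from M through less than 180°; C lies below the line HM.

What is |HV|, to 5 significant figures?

52.768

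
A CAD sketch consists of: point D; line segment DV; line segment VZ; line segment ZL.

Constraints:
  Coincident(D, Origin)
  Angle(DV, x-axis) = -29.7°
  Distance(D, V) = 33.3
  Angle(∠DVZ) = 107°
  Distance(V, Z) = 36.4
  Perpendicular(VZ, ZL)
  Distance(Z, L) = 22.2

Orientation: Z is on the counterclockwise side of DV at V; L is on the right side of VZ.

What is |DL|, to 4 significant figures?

71.06

D is at the origin; DV runs at -29.7° with length 33.3, so V = 33.3·(cos -29.7°, sin -29.7°) = (28.93, -16.50). ∠DVZ = 107.0°, so VZ runs at -29.7° + (180° − 107.0°) = 43.30° from the x-axis; with |VZ| = 36.4, Z = V + 36.4·(cos 43.30°, sin 43.30°) = (55.42, 8.465). The perpendicularity gives ZL at right angles to VZ; with |ZL| = 22.2 on the right of VZ, L = Z + 22.2·(0.6858, -0.7278) = (70.64, -7.692). Then |DL| = |L − D| = 71.06.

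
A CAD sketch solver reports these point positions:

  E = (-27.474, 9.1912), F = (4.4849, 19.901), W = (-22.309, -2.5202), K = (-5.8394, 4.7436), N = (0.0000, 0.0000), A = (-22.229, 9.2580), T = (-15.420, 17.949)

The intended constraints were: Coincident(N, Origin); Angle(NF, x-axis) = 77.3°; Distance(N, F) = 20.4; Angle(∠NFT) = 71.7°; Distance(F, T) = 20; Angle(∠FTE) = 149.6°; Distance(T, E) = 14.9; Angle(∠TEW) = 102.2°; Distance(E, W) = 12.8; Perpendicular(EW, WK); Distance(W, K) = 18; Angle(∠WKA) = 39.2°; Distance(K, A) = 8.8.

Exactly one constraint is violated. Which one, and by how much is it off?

Distance(K, A) = 8.8 — off by 8.20.

N = (0.00, 0.00) ✓; NF at 77.30° ✓; |NF| = 20.40 ✓; ∠NFT = 71.70° ✓; |FT| = 20.00 ✓; ∠FTE = 149.6° ✓; |TE| = 14.90 ✓; ∠TEW = 102.2° ✓; |EW| = 12.80 ✓; ∠(EW, WK) = 90.00° ✓; |WK| = 18.00 ✓; ∠WKA = 39.20° ✓; |KA| = 17.00 ✗.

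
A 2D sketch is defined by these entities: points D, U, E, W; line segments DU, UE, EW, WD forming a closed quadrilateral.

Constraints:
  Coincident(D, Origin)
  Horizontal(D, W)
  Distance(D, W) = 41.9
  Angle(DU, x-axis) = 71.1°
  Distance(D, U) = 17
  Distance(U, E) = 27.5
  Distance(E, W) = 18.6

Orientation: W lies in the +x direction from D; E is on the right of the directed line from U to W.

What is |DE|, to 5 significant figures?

24.239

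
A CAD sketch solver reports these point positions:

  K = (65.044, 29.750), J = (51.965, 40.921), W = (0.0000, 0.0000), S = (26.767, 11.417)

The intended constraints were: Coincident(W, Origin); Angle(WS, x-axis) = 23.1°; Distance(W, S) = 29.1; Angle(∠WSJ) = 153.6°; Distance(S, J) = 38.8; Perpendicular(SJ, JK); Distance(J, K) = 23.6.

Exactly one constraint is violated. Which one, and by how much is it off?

Distance(J, K) = 23.6 — off by 6.40.

W = (0.00, 0.00) ✓; WS at 23.10° ✓; |WS| = 29.10 ✓; ∠WSJ = 153.6° ✓; |SJ| = 38.80 ✓; ∠(SJ, JK) = 90.00° ✓; |JK| = 17.20 ✗.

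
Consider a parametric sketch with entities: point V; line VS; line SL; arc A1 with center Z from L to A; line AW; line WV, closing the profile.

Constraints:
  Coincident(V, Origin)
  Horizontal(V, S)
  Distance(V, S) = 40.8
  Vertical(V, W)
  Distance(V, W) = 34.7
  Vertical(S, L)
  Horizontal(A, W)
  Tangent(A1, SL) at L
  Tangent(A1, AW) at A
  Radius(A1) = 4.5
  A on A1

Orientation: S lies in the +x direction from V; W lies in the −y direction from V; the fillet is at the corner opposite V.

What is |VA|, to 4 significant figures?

50.22

V is at the origin; V and S share the same y with |VS| = 40.8 and S on the +x side, so S = (40.80, 0.000). V and W share the same x with |VW| = 34.7 and W on the −y side, so W = (0.000, -34.70). The virtual corner opposite V is at (40.80, -34.70). A1 meets SL tangentially, so ZL is at right angles to SL and the tangent condition forces ZA to be normal to AW, with radius 4.5, so the center Z sits 4.5 in from both sides at Z = (36.30, -30.20). That places the tangent points at L = (40.80, -30.20) on SL and A = (36.30, -34.70) on AW. Then |VA| = |A − V| = 50.22.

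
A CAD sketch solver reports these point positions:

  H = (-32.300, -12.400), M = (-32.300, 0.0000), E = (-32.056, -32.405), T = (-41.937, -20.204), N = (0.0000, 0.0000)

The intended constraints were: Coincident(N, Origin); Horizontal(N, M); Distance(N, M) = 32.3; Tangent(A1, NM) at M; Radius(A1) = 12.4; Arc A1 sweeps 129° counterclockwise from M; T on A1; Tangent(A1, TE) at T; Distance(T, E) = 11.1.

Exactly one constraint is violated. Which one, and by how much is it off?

Distance(T, E) = 11.1 — off by 4.60.

N = (0.00, 0.00) ✓; N.y = 0.00, M.y = 0.00 ✓; |NM| = 32.30 ✓; ∠(HM, MN) = 90.00° ✓; |HM| = 12.40 ✓; bearing(H→T) − bearing(H→M) = 129.0° ✓; |HT| = 12.40 ✓; ∠(HT, TE) = 90.00° ✓; |TE| = 15.70 ✗.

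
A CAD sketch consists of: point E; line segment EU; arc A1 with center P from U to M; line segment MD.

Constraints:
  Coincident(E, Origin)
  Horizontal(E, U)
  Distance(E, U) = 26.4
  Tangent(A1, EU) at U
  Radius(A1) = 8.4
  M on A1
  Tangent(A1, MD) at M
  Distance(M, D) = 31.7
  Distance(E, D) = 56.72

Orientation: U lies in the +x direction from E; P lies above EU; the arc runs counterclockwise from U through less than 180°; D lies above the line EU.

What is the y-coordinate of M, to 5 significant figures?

5.9939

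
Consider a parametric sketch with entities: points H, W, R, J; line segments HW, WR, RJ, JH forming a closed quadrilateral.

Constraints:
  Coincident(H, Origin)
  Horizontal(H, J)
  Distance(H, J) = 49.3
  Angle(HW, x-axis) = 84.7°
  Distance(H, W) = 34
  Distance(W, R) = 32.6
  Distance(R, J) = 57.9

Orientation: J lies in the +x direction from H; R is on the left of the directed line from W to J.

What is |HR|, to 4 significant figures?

61.24

Checks: |WR| = 32.60 ✓; |RJ| = 57.90 ✓.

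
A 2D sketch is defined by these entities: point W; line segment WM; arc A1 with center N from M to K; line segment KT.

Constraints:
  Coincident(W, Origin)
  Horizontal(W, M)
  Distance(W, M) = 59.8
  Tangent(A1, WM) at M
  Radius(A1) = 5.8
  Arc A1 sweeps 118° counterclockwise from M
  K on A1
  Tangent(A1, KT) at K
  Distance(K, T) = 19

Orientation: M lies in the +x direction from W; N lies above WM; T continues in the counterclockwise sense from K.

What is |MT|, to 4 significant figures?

25.58

On A1, M sits at bearing -90° from N; a 118° counterclockwise sweep puts K at bearing 28°, so K = N + 5.8·(cos 28°, sin 28°) = (64.92, 8.523). Tangency of A1 to KT means the radius NK is perpendicular to KT, so KT runs along (−sin 28°, cos 28°); with |KT| = 19.0, T = (56.00, 25.30). Then |MT| = |T − M| = 25.58.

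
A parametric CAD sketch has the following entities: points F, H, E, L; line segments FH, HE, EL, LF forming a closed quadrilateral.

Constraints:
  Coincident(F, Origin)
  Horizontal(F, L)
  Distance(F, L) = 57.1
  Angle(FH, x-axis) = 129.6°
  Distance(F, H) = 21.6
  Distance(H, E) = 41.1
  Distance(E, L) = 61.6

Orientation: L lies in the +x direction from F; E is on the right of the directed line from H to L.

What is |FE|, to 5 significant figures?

22.210

Checks: |HE| = 41.10 ✓; |EL| = 61.60 ✓.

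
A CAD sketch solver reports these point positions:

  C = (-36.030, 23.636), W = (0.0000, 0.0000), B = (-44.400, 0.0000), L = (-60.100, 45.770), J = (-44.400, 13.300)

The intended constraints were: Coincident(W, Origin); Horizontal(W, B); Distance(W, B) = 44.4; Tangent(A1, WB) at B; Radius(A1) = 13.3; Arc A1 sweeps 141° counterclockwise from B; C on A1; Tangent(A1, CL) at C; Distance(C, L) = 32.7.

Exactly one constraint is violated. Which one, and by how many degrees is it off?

Tangent(A1, CL) at C — off by 3.60°.

W = (0.00, 0.00) ✓; W.y = 0.00, B.y = 0.00 ✓; |WB| = 44.40 ✓; ∠(JB, BW) = 90.00° ✓; |JB| = 13.30 ✓; bearing(J→C) − bearing(J→B) = 141.0° ✓; |JC| = 13.30 ✓; ∠(JC, CL) = 93.60° ✗; |CL| = 32.70 ✓.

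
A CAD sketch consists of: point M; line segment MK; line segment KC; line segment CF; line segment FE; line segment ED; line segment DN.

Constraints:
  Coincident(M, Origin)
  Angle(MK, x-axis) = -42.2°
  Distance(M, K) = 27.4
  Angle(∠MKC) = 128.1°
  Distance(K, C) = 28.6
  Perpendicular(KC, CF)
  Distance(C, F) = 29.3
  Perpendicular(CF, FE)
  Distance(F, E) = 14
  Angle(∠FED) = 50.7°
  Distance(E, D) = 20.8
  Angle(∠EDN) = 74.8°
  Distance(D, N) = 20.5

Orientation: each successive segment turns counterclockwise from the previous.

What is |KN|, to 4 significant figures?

49.68

M is at the origin; MK runs at -42.2° with length 27.4, so K = (20.30, -18.41). ∠MKC = 128.1° gives KC at 9.700° from the x-axis; with |KC| = 28.6, C = (48.49, -13.59). The perpendicularity gives CF at right angles to KC, so CF runs at 99.70°; with |CF| = 29.3, F = (43.55, 15.29). The perpendicularity gives FE at right angles to CF, so FE runs at -170.3°; with |FE| = 14.0, E = (29.75, 12.94). ∠FED = 50.7° gives ED at -41.00° from the x-axis; with |ED| = 20.8, D = (45.45, -0.7101). ∠EDN = 74.8° gives DN at 64.20° from the x-axis; with |DN| = 20.5, N = (54.37, 17.75). Then |KN| = |N − K| = 49.68.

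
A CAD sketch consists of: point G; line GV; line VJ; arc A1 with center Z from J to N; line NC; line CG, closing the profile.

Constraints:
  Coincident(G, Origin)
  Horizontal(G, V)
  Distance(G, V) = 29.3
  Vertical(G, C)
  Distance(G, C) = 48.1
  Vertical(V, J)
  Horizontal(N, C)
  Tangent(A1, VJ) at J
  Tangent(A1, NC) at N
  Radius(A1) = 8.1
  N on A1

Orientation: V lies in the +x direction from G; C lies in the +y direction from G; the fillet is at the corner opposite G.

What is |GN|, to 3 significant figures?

52.6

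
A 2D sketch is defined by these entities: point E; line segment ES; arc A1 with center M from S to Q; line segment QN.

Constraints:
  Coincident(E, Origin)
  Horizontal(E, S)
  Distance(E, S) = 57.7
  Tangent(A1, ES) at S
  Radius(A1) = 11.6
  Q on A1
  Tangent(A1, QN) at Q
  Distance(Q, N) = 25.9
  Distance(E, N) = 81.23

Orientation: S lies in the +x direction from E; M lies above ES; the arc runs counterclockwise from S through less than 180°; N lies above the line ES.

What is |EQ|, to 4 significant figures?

69.86

E is at the origin; E and S share the same y with |ES| = 57.7 and S on the +x side, so S = (57.70, 0.000). A1 meets ES tangentially, so MS is at right angles to ES, so M = S + (0, 11.6) = (57.70, 11.60). Since MQ ⟂ QN (tangency), |MN| = √(11.6² + 25.9²) = 28.38 regardless of where Q sits on A1. So N lies on both circle(E, 81.23) and circle(M, 28.38); the above-ES intersection is N = (73.09, 35.44). Q is the foot of the tangent from N: Q = (69.17, 9.843).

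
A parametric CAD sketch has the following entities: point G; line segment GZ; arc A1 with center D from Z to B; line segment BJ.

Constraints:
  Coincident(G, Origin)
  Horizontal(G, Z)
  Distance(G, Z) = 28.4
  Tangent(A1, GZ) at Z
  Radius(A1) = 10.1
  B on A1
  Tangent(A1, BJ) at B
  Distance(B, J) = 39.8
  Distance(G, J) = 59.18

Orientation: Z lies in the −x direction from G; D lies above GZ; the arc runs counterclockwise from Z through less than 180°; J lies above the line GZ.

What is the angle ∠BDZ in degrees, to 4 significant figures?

106.2°

Checks: |DB| = 10.10 ✓; ∠(DB, BJ) = 90.00° ✓; |BJ| = 39.80 ✓; |GJ| = 59.18 ✓.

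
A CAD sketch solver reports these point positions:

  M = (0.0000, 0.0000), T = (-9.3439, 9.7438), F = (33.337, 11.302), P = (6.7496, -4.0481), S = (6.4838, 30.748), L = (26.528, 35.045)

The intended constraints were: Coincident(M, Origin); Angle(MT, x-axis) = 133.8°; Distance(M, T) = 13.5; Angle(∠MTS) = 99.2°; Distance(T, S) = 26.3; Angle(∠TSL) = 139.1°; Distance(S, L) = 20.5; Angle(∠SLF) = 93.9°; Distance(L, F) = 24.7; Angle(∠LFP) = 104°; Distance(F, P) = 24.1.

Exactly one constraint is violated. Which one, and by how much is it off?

Distance(F, P) = 24.1 — off by 6.60.

M = (0.00, 0.00) ✓; MT at 133.8° ✓; |MT| = 13.50 ✓; ∠MTS = 99.20° ✓; |TS| = 26.30 ✓; ∠TSL = 139.1° ✓; |SL| = 20.50 ✓; ∠SLF = 93.90° ✓; |LF| = 24.70 ✓; ∠LFP = 104.0° ✓; |FP| = 30.70 ✗.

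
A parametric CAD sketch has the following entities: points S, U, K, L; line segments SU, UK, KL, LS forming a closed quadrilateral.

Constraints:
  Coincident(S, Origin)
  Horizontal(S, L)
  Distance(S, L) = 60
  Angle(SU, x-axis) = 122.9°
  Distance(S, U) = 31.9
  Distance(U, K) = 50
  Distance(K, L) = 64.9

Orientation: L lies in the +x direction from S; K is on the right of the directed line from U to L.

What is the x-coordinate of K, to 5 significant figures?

-1.5259

S is at the origin; SL is horizontal with |SL| = 60.0 and L in +x, so L = (60.0, 0). SU runs at 122.9° with |SU| = 31.9, so U = (-17.327, 26.784). K is determined by |UK| = 50.0 and |KL| = 64.9 together: it lies at the intersection of circle(U, 50.0) and circle(L, 64.9). With |UL| = 81.834, the foot of the radical line on UL is 30.457 from U and the perpendicular offset is √(50.0² − 30.457²) = 39.653. Taking the right-of-UL solution: K = (-1.5259, -20.654).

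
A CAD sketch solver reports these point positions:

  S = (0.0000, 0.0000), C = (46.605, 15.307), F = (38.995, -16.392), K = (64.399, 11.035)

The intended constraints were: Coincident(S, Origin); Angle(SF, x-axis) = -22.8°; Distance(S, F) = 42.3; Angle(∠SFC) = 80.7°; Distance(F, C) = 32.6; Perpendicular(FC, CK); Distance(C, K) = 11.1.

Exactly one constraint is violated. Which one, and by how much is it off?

Distance(C, K) = 11.1 — off by 7.20.

S = (0.00, 0.00) ✓; SF at -22.80° ✓; |SF| = 42.30 ✓; ∠SFC = 80.70° ✓; |FC| = 32.60 ✓; ∠(FC, CK) = 90.00° ✓; |CK| = 18.30 ✗.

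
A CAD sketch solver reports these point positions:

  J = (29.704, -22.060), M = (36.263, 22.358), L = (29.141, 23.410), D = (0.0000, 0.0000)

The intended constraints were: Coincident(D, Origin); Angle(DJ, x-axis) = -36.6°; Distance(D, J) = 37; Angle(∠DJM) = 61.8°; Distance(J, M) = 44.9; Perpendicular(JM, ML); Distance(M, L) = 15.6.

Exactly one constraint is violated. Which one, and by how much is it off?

Distance(M, L) = 15.6 — off by 8.40.

D = (0.00, 0.00) ✓; DJ at -36.60° ✓; |DJ| = 37.00 ✓; ∠DJM = 61.80° ✓; |JM| = 44.90 ✓; ∠(JM, ML) = 90.00° ✓; |ML| = 7.199 ✗.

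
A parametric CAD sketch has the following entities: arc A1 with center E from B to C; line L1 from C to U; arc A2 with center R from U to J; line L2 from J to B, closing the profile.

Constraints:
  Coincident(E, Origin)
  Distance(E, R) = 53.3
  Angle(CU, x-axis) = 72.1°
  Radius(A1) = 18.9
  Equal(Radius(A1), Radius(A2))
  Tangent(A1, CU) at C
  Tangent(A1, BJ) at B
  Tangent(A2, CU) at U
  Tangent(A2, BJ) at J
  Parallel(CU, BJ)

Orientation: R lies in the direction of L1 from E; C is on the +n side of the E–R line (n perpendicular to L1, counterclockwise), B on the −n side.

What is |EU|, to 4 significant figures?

56.55

The slot axis is L1's direction at 72.1°, so u = (cos 72.1°, sin 72.1°) = (0.3074, 0.9516) and n = (−sin 72.1°, cos 72.1°) = (-0.9516, 0.3074). E is at the origin and R lies 53.3 along u from E, so R = 53.3·u = (16.38, 50.72). Tangency of A1 to both parallel lines with radius 18.9 puts C and B at E ± 18.9·n: C = (-17.99, 5.809), B = (17.99, -5.809). Equal radii place U and J the same way about R: U = R + 18.9·n = (-1.603, 56.53), J = R − 18.9·n = (34.37, 44.91). Then |EU| = |U − E| = 56.55.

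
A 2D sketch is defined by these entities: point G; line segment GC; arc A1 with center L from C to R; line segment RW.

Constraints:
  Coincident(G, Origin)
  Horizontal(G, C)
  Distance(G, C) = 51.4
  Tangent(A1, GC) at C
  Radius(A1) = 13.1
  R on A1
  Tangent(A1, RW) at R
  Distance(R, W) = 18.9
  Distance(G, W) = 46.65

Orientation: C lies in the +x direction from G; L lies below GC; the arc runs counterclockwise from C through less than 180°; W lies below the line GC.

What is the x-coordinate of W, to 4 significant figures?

35.76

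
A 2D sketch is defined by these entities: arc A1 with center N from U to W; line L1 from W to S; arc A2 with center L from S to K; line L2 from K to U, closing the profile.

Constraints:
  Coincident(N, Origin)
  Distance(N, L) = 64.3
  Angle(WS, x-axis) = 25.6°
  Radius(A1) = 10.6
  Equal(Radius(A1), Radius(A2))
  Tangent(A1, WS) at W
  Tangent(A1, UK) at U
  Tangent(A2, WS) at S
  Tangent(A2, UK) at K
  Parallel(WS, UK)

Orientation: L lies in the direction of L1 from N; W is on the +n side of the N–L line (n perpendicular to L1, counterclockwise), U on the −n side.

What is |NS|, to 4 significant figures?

65.17

Tangency of A1 to both parallel lines with radius 10.6 puts W and U at N ± 10.6·n: W = (-4.580, 9.559), U = (4.580, -9.559). Equal radii place S and K the same way about L: S = L + 10.6·n = (53.41, 37.34), K = L − 10.6·n = (62.57, 18.22). Then |NS| = |S − N| = 65.17.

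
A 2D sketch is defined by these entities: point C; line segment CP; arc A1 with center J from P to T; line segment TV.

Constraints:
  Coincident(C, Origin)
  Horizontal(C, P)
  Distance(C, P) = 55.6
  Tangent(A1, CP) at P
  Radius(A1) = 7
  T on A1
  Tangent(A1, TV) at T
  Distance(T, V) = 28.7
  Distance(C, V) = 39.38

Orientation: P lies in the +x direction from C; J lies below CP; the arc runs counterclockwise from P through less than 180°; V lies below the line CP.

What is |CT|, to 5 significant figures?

50.414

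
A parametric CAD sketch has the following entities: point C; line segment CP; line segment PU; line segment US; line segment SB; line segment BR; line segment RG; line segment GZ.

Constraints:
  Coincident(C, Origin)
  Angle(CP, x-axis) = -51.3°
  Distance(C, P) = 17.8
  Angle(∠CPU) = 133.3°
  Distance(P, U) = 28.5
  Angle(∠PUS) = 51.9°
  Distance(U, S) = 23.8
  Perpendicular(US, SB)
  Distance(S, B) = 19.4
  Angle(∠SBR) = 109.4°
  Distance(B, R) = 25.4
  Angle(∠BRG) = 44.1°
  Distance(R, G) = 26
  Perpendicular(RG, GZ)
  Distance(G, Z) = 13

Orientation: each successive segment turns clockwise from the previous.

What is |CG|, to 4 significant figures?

30.80

C is at the origin; CP runs at -51.3° with length 17.8, so P = (11.13, -13.89). ∠CPU = 133.3° gives PU at -98.00° from the x-axis; with |PU| = 28.5, U = (7.163, -42.11). ∠PUS = 51.9° gives US at 133.9° from the x-axis; with |US| = 23.8, S = (-9.340, -24.97). The perpendicularity gives SB at right angles to US, so SB runs at 43.90°; with |SB| = 19.4, B = (4.639, -11.51). ∠SBR = 109.4° gives BR at -26.70° from the x-axis; with |BR| = 25.4, R = (27.33, -22.93). ∠BRG = 44.1° gives RG at -162.6° from the x-axis; with |RG| = 26.0, G = (2.520, -30.70). Then |CG| = |G − C| = 30.80.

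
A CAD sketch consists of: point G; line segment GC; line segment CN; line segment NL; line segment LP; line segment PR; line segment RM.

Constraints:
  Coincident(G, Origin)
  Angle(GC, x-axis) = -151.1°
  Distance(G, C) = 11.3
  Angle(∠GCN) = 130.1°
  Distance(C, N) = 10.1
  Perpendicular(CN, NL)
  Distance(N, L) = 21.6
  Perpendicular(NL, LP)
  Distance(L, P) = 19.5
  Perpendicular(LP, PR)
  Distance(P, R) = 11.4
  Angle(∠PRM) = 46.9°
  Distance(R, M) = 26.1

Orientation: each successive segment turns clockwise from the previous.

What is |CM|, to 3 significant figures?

29.7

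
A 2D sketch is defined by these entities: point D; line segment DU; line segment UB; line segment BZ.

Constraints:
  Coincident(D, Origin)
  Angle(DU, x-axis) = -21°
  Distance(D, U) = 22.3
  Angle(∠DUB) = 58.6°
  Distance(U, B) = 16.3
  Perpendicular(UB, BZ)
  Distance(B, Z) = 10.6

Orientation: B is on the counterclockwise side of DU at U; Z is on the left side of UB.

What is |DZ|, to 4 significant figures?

9.646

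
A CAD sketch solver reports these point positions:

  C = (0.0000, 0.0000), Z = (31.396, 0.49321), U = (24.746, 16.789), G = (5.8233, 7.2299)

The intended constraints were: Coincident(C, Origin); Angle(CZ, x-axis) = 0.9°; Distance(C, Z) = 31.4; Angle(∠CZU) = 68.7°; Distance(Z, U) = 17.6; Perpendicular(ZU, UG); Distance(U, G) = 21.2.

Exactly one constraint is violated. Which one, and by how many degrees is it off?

Perpendicular(ZU, UG) — off by 4.60°.

C = (0.00, 0.00) ✓; CZ at 0.9000° ✓; |CZ| = 31.40 ✓; ∠CZU = 68.70° ✓; |ZU| = 17.60 ✓; ∠(ZU, UG) = 94.60° ✗; |UG| = 21.20 ✓.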